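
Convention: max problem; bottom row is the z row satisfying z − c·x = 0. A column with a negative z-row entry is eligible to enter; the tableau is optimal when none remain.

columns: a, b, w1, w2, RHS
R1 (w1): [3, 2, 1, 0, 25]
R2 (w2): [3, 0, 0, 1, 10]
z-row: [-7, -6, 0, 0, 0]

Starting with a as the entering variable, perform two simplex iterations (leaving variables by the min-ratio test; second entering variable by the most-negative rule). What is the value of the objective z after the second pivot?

205/3

Ratio test on column a — row 1: 25/3 = 25/3; row 2: 10/3 = 10/3. Minimum is 10/3 at row 2 (w2 leaves); pivot element 3.
Pivot on row 2; the z-row RHS becomes 0 − (-7)·(10/3) = 70/3.
Next entering variable (most negative z-row entry -6): b.
Ratio test on column b — row 1: 15/2 = 15/2; row 2: entry 0 ≤ 0. Minimum is 15/2 at row 1 (w1 leaves); pivot element 2.
After the second pivot the z-row RHS is 70/3 − (-6)·(15/2) = 205/3.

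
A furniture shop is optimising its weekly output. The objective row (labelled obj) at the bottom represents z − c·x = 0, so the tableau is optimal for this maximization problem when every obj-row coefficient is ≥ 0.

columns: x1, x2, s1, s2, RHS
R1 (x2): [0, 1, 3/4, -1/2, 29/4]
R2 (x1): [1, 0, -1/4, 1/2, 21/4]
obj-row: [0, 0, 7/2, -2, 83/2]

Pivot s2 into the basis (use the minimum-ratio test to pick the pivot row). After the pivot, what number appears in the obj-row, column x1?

4

Ratio test on column s2 — row 1: entry -1/2 ≤ 0; row 2: (21/4)/(1/2) = 21/2. Minimum is 21/2 at row 2 (x1 leaves); pivot element 1/2.
Divide row 2 by 1/2; eliminate column s2 from the other rows.
obj-row update in column x1: 0 − (-2)·2 = 4.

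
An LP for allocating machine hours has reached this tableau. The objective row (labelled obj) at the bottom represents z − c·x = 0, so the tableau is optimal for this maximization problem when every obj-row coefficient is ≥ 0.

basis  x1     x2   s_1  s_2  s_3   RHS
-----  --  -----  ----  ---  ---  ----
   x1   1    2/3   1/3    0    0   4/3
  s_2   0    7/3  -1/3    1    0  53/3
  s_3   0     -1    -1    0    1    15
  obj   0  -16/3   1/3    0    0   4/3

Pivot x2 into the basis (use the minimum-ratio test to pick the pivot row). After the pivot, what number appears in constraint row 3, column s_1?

Ratio test on column x2 — row 1: (4/3)/(2/3) = 2; row 2: (53/3)/(7/3) = 53/7; row 3: entry -1 ≤ 0. Minimum is 2 at row 1 (x1 leaves); pivot element 2/3.
Divide row 1 by 2/3; eliminate column x2 from the other rows.
Row 3 update in column s_1: -1 − (-1)·(1/2) = -1/2.

-1/2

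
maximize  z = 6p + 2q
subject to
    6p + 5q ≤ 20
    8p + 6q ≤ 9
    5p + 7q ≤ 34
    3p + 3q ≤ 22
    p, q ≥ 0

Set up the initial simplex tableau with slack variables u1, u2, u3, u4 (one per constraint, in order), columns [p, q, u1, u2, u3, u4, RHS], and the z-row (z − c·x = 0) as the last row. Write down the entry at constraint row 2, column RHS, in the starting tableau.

9

The RHS of constraint 2 is b_2 = 9.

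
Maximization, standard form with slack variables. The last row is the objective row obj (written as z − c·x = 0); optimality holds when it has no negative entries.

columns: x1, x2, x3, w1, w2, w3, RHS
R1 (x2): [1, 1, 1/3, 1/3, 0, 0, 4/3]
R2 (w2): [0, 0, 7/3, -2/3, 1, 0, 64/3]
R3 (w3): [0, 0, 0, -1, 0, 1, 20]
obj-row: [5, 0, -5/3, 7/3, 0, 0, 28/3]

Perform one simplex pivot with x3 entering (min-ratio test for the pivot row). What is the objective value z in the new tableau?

16

Ratio test on column x3 — row 1: (4/3)/(1/3) = 4; row 2: (64/3)/(7/3) = 64/7; row 3: entry 0 ≤ 0. Minimum is 4 at row 1 (x2 leaves); pivot element 1/3.
Pivot on row 1; the obj-row RHS becomes 28/3 − (-5/3)·4 = 16.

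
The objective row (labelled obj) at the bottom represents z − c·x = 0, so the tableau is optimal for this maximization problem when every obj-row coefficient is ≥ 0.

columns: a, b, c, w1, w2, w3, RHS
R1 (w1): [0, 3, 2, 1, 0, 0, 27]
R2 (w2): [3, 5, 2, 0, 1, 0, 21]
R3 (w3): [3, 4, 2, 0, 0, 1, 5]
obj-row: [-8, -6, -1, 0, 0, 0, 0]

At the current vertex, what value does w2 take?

w2 is basic (row 2); its value is the RHS of that row, 21.

21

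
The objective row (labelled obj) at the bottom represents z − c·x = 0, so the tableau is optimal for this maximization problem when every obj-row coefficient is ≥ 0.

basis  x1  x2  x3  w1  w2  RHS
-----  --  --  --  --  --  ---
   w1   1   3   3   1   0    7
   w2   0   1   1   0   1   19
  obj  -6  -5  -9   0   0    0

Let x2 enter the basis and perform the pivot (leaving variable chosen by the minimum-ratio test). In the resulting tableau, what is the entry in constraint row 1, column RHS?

7/3

Ratio test on column x2 — row 1: 7/3 = 7/3; row 2: 19/1 = 19. Minimum is 7/3 at row 1 (w1 leaves); pivot element 3.
Divide row 1 by 3; eliminate column x2 from the other rows.
In the new row 1, the RHS entry is the old entry divided by the pivot: 7/3 = 7/3.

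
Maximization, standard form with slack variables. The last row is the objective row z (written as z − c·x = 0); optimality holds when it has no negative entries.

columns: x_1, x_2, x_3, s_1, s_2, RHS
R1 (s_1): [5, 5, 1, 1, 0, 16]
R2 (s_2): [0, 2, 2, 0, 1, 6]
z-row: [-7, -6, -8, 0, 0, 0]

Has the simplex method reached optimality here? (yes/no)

The z-row has a negative entry -8 in column x_3, so it is not optimal.

no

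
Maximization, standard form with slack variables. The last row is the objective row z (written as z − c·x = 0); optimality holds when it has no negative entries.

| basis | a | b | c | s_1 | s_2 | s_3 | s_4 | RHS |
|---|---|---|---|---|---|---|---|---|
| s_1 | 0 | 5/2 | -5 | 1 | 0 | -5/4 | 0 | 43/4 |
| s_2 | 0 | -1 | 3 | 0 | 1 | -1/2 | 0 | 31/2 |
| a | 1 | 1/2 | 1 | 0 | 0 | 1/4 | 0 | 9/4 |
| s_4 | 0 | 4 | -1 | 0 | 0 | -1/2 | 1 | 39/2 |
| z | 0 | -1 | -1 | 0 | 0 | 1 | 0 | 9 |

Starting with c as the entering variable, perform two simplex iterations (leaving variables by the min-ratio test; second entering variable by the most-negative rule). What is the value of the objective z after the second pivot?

Ratio test on column c — row 1: entry -5 ≤ 0; row 2: (31/2)/3 = 31/6; row 3: (9/4)/1 = 9/4; row 4: entry -1 ≤ 0. Minimum is 9/4 at row 3 (a leaves); pivot element 1.
Pivot on row 3; the z-row RHS becomes 9 − (-1)·(9/4) = 45/4.
Next entering variable (most negative z-row entry -1/2): b.
Ratio test on column b — row 1: 22/5 = 22/5; row 2: entry -5/2 ≤ 0; row 3: (9/4)/(1/2) = 9/2; row 4: (87/4)/(9/2) = 29/6. Minimum is 22/5 at row 1 (s_1 leaves); pivot element 5.
After the second pivot the z-row RHS is 45/4 − (-1/2)·(22/5) = 269/20.

269/20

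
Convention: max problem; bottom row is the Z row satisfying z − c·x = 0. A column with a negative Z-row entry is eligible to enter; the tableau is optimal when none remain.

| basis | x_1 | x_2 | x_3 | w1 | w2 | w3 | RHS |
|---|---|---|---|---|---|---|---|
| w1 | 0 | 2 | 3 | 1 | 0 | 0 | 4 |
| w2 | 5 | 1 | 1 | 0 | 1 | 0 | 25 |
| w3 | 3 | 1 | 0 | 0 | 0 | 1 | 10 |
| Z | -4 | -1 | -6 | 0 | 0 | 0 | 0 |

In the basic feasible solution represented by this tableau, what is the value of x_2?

x_2 is not in the basis, so in the current basic feasible solution x_2 = 0.

0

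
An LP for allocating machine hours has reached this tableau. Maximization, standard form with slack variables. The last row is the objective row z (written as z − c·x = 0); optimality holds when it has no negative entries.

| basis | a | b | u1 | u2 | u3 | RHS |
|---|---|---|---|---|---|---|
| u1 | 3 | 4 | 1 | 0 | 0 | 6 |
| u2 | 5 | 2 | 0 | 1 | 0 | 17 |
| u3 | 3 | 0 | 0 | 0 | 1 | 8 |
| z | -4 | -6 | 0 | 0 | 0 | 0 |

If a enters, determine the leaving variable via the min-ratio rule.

u1

Column a entries and ratios — u1: 6/3 = 2; u2: 17/5 = 17/5; u3: 8/3 = 8/3.
Smallest ratio is 2 in the row of u1, so u1 leaves.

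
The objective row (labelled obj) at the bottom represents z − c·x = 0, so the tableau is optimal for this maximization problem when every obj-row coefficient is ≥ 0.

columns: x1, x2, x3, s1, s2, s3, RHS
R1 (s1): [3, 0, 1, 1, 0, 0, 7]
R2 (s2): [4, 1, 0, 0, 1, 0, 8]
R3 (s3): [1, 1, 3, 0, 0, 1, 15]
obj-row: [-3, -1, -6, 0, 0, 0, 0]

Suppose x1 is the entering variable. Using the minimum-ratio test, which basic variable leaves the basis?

Column x1 entries and ratios — s1: 7/3 = 7/3; s2: 8/4 = 2; s3: 15/1 = 15.
Smallest ratio is 2 in the row of s2, so s2 leaves.

s2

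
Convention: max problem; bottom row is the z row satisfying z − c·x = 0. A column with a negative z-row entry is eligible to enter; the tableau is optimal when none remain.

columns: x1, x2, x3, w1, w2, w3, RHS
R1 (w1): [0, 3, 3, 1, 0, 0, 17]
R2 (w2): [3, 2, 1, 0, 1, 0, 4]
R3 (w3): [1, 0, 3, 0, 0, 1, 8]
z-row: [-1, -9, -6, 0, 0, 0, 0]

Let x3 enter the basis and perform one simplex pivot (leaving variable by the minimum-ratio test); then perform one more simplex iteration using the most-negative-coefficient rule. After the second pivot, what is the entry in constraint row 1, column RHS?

Ratio test on column x3 — row 1: 17/3 = 17/3; row 2: 4/1 = 4; row 3: 8/3 = 8/3. Minimum is 8/3 at row 3 (w3 leaves); pivot element 3.
Divide row 3 by 3; eliminate column x3 from the other rows.
Second iteration: most negative z-row entry is -9 in column x2, so x2 enters.
Ratio test on column x2 — row 1: 9/3 = 3; row 2: (4/3)/2 = 2/3; row 3: entry 0 ≤ 0. Minimum is 2/3 at row 2 (w2 leaves); pivot element 2.
Divide row 2 by 2; eliminate column x2 from the other rows.
After both pivots, the entry at constraint row 1, column RHS is 7.

7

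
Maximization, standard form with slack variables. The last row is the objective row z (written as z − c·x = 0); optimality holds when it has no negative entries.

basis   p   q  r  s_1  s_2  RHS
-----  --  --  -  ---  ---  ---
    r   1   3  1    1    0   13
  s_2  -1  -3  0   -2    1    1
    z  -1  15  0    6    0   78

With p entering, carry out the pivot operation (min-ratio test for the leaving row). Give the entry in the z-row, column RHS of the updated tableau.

Ratio test on column p — row 1: 13/1 = 13; row 2: entry -1 ≤ 0. Minimum is 13 at row 1 (r leaves); pivot element 1.
Divide row 1 by 1; eliminate column p from the other rows.
z-row update in column RHS: 78 − (-1)·13 = 91.

91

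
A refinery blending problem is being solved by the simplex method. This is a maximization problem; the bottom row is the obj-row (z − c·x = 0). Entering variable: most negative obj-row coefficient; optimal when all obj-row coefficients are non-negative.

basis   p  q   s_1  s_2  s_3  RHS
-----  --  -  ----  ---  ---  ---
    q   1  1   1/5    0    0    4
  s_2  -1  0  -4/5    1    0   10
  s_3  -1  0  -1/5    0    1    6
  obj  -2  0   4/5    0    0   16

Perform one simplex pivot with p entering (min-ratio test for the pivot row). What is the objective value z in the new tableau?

Ratio test on column p — row 1: 4/1 = 4; row 2: entry -1 ≤ 0; row 3: entry -1 ≤ 0. Minimum is 4 at row 1 (q leaves); pivot element 1.
Pivot on row 1; the obj-row RHS becomes 16 − (-2)·4 = 24.

24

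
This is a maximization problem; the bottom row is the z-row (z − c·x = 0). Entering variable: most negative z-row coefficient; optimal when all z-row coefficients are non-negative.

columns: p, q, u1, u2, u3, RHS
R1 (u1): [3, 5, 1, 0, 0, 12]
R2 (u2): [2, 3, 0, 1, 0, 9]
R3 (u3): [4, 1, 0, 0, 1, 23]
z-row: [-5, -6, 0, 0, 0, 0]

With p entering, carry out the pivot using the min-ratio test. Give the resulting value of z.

Ratio test on column p — row 1: 12/3 = 4; row 2: 9/2 = 9/2; row 3: 23/4 = 23/4. Minimum is 4 at row 1 (u1 leaves); pivot element 3.
Pivot on row 1; the z-row RHS becomes 0 − (-5)·4 = 20.

20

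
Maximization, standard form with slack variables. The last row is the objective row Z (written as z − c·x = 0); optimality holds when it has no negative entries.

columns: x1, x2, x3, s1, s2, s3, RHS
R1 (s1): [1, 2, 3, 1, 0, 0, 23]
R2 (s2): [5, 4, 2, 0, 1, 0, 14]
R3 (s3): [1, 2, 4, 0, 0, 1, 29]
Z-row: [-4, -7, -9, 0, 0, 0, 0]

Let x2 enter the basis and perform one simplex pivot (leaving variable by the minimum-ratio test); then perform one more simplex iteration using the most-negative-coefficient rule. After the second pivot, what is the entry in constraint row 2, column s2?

Ratio test on column x2 — row 1: 23/2 = 23/2; row 2: 14/4 = 7/2; row 3: 29/2 = 29/2. Minimum is 7/2 at row 2 (s2 leaves); pivot element 4.
Divide row 2 by 4; eliminate column x2 from the other rows.
Second iteration: most negative Z-row entry is -11/2 in column x3, so x3 enters.
Ratio test on column x3 — row 1: 16/2 = 8; row 2: (7/2)/(1/2) = 7; row 3: 22/3 = 22/3. Minimum is 7 at row 2 (x2 leaves); pivot element 1/2.
Divide row 2 by 1/2; eliminate column x3 from the other rows.
After both pivots, the entry at constraint row 2, column s2 is 1/2.

1/2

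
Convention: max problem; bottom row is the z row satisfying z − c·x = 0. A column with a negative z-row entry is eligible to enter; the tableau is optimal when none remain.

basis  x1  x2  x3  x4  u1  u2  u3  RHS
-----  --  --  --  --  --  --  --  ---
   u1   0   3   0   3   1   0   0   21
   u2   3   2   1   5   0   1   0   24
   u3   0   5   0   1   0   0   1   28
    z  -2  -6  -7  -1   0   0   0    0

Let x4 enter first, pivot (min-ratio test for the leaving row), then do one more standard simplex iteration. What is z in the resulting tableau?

168

Ratio test on column x4 — row 1: 21/3 = 7; row 2: 24/5 = 24/5; row 3: 28/1 = 28. Minimum is 24/5 at row 2 (u2 leaves); pivot element 5.
Pivot on row 2; the z-row RHS becomes 0 − (-1)·(24/5) = 24/5.
Next entering variable (most negative z-row entry -34/5): x3.
Ratio test on column x3 — row 1: entry -3/5 ≤ 0; row 2: (24/5)/(1/5) = 24; row 3: entry -1/5 ≤ 0. Minimum is 24 at row 2 (x4 leaves); pivot element 1/5.
After the second pivot the z-row RHS is 24/5 − (-34/5)·24 = 168.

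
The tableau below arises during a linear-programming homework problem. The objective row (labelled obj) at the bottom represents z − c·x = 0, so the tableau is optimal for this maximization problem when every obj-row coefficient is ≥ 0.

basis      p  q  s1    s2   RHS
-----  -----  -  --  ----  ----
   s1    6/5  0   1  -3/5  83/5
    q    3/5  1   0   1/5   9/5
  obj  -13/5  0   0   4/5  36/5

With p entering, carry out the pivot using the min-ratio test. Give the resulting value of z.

15

Ratio test on column p — row 1: (83/5)/(6/5) = 83/6; row 2: (9/5)/(3/5) = 3. Minimum is 3 at row 2 (q leaves); pivot element 3/5.
Pivot on row 2; the obj-row RHS becomes 36/5 − (-13/5)·3 = 15.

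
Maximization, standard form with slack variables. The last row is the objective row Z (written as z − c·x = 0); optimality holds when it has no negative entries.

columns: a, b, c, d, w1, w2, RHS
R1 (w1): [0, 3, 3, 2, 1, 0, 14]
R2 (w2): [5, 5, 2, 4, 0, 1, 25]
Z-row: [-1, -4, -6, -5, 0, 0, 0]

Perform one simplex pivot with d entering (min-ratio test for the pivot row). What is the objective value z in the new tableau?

125/4

Ratio test on column d — row 1: 14/2 = 7; row 2: 25/4 = 25/4. Minimum is 25/4 at row 2 (w2 leaves); pivot element 4.
Pivot on row 2; the Z-row RHS becomes 0 − (-5)·(25/4) = 125/4.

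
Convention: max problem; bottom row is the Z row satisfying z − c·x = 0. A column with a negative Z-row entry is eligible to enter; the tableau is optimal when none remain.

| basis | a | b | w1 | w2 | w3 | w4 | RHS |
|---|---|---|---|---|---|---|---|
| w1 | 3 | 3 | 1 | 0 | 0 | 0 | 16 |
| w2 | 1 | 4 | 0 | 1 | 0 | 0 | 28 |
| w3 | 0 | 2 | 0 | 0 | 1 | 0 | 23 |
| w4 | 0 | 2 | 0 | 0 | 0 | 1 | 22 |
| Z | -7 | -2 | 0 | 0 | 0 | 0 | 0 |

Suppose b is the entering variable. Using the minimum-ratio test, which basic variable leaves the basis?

Column b entries and ratios — w1: 16/3 = 16/3; w2: 28/4 = 7; w3: 23/2 = 23/2; w4: 22/2 = 11.
Smallest ratio is 16/3 in the row of w1, so w1 leaves.

w1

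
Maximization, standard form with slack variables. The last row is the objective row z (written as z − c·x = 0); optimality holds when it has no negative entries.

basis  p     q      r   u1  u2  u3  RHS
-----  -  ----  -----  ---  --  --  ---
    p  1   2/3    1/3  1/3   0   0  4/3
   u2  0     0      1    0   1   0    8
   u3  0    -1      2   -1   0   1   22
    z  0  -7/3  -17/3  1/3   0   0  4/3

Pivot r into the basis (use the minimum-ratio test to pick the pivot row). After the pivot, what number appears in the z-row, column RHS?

24

Ratio test on column r — row 1: (4/3)/(1/3) = 4; row 2: 8/1 = 8; row 3: 22/2 = 11. Minimum is 4 at row 1 (p leaves); pivot element 1/3.
Divide row 1 by 1/3; eliminate column r from the other rows.
z-row update in column RHS: 4/3 − (-17/3)·4 = 24.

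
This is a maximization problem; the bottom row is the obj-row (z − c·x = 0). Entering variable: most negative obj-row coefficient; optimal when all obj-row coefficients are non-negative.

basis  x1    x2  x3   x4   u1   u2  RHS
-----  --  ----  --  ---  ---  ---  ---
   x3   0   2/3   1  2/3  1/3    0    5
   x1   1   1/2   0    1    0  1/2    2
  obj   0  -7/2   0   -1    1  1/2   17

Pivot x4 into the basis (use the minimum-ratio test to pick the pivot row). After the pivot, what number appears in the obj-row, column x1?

Ratio test on column x4 — row 1: 5/(2/3) = 15/2; row 2: 2/1 = 2. Minimum is 2 at row 2 (x1 leaves); pivot element 1.
Divide row 2 by 1; eliminate column x4 from the other rows.
obj-row update in column x1: 0 − (-1)·1 = 1.

1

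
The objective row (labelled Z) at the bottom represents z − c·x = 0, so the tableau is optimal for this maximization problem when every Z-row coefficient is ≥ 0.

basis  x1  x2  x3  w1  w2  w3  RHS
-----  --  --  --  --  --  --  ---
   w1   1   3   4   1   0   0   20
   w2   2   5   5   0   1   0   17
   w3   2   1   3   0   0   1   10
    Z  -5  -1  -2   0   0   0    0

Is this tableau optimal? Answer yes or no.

no

The Z-row has a negative entry -5 in column x1, so it is not optimal.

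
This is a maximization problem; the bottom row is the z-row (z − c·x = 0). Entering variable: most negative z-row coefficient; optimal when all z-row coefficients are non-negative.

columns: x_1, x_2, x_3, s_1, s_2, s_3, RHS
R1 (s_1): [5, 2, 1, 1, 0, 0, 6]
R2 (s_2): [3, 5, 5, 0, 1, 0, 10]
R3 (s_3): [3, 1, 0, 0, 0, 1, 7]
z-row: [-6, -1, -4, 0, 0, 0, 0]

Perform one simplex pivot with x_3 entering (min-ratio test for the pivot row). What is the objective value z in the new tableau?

Ratio test on column x_3 — row 1: 6/1 = 6; row 2: 10/5 = 2; row 3: entry 0 ≤ 0. Minimum is 2 at row 2 (s_2 leaves); pivot element 5.
Pivot on row 2; the z-row RHS becomes 0 − (-4)·2 = 8.

8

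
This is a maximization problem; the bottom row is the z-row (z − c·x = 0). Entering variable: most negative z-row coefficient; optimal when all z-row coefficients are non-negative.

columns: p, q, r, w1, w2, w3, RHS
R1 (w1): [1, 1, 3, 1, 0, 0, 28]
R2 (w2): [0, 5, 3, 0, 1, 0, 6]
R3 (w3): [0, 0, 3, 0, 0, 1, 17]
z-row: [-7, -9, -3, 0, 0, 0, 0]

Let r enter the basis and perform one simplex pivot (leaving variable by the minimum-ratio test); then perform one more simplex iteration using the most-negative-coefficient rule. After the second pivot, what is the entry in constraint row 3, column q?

-5

Ratio test on column r — row 1: 28/3 = 28/3; row 2: 6/3 = 2; row 3: 17/3 = 17/3. Minimum is 2 at row 2 (w2 leaves); pivot element 3.
Divide row 2 by 3; eliminate column r from the other rows.
Second iteration: most negative z-row entry is -7 in column p, so p enters.
Ratio test on column p — row 1: 22/1 = 22; row 2: entry 0 ≤ 0; row 3: entry 0 ≤ 0. Minimum is 22 at row 1 (w1 leaves); pivot element 1.
Divide row 1 by 1; eliminate column p from the other rows.
After both pivots, the entry at constraint row 3, column q is -5.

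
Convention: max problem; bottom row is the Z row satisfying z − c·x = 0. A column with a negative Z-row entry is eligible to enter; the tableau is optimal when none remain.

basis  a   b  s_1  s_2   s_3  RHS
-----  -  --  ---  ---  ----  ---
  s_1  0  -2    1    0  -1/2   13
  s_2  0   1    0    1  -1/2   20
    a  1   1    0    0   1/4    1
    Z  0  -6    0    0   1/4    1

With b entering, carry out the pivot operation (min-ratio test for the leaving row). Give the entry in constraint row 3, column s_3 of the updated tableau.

Ratio test on column b — row 1: entry -2 ≤ 0; row 2: 20/1 = 20; row 3: 1/1 = 1. Minimum is 1 at row 3 (a leaves); pivot element 1.
Divide row 3 by 1; eliminate column b from the other rows.
In the new row 3, the s_3 entry is the old entry divided by the pivot: (1/4)/1 = 1/4.

1/4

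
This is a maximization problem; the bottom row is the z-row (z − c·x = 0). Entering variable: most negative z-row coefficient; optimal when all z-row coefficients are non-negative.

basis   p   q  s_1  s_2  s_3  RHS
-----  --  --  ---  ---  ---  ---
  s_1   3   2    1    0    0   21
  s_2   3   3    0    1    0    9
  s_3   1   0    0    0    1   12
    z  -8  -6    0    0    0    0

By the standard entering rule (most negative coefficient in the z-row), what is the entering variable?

p

Negative z-row entries: p: -8, q: -6.
The most negative is -8 in column p, so p enters.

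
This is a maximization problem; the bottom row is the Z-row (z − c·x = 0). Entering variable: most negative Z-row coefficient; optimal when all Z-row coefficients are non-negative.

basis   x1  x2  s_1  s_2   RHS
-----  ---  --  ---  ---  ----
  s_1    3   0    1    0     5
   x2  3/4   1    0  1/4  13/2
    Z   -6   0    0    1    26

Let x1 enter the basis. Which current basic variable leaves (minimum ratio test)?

s_1

Column x1 entries and ratios — s_1: 5/3 = 5/3; x2: (13/2)/(3/4) = 26/3.
Smallest ratio is 5/3 in the row of s_1, so s_1 leaves.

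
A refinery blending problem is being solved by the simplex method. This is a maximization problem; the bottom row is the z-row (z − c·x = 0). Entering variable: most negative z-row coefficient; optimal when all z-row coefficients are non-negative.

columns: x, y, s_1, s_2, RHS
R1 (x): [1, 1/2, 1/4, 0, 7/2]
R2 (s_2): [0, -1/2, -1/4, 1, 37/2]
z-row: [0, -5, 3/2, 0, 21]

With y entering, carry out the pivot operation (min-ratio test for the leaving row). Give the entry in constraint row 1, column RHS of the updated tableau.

7

Ratio test on column y — row 1: (7/2)/(1/2) = 7; row 2: entry -1/2 ≤ 0. Minimum is 7 at row 1 (x leaves); pivot element 1/2.
Divide row 1 by 1/2; eliminate column y from the other rows.
In the new row 1, the RHS entry is the old entry divided by the pivot: (7/2)/(1/2) = 7.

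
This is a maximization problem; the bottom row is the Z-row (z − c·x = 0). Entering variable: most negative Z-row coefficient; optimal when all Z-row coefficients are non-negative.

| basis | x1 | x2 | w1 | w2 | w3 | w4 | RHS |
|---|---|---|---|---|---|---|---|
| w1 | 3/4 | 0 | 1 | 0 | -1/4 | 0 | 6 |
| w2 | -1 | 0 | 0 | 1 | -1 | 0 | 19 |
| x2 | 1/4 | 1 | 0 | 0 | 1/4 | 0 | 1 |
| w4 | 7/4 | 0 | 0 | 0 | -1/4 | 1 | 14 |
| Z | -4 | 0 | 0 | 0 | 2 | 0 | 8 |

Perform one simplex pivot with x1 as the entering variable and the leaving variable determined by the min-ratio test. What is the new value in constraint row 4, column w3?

Ratio test on column x1 — row 1: 6/(3/4) = 8; row 2: entry -1 ≤ 0; row 3: 1/(1/4) = 4; row 4: 14/(7/4) = 8. Minimum is 4 at row 3 (x2 leaves); pivot element 1/4.
Divide row 3 by 1/4; eliminate column x1 from the other rows.
Row 4 update in column w3: -1/4 − (7/4)·1 = -2.

-2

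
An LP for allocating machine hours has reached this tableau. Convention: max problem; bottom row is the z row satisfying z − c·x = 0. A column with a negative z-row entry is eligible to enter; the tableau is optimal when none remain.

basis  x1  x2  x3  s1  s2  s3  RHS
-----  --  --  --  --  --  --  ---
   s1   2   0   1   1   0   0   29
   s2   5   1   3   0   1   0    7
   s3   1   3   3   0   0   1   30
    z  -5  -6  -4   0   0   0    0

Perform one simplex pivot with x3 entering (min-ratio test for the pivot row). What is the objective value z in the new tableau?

28/3

Ratio test on column x3 — row 1: 29/1 = 29; row 2: 7/3 = 7/3; row 3: 30/3 = 10. Minimum is 7/3 at row 2 (s2 leaves); pivot element 3.
Pivot on row 2; the z-row RHS becomes 0 − (-4)·(7/3) = 28/3.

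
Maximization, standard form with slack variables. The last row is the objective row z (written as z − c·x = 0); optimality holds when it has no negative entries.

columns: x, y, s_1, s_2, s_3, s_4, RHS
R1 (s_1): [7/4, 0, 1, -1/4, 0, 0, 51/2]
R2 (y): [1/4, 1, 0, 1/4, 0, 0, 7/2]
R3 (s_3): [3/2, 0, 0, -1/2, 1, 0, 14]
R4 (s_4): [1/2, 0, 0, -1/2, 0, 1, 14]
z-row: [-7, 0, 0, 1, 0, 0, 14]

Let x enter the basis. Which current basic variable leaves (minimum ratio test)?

s_3

Column x entries and ratios — s_1: (51/2)/(7/4) = 102/7; y: (7/2)/(1/4) = 14; s_3: 14/(3/2) = 28/3; s_4: 14/(1/2) = 28.
Smallest ratio is 28/3 in the row of s_3, so s_3 leaves.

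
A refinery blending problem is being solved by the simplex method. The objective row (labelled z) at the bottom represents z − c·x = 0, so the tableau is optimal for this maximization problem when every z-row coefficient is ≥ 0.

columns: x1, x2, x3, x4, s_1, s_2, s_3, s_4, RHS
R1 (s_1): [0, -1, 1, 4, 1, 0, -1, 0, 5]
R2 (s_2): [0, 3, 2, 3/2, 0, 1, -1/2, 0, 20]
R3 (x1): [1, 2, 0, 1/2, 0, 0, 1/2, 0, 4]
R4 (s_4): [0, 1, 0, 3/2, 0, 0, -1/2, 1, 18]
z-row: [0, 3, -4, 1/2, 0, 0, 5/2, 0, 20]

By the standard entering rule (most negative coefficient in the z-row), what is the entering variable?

Negative z-row entries: x3: -4.
The most negative is -4 in column x3, so x3 enters.

x3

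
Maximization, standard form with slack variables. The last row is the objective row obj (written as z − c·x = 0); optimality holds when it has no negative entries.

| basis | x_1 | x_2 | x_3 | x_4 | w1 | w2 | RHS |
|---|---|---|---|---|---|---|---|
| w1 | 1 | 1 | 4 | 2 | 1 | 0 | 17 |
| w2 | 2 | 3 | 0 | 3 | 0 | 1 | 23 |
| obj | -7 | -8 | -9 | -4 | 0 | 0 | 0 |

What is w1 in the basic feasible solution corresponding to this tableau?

w1 is basic (row 1); its value is the RHS of that row, 17.

17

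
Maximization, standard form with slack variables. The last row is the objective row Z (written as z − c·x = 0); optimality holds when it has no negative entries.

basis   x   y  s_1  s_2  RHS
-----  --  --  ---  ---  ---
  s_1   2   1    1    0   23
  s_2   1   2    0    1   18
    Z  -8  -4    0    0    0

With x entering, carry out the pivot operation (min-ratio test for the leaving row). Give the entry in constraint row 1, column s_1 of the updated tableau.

Ratio test on column x — row 1: 23/2 = 23/2; row 2: 18/1 = 18. Minimum is 23/2 at row 1 (s_1 leaves); pivot element 2.
Divide row 1 by 2; eliminate column x from the other rows.
In the new row 1, the s_1 entry is the old entry divided by the pivot: 1/2 = 1/2.

1/2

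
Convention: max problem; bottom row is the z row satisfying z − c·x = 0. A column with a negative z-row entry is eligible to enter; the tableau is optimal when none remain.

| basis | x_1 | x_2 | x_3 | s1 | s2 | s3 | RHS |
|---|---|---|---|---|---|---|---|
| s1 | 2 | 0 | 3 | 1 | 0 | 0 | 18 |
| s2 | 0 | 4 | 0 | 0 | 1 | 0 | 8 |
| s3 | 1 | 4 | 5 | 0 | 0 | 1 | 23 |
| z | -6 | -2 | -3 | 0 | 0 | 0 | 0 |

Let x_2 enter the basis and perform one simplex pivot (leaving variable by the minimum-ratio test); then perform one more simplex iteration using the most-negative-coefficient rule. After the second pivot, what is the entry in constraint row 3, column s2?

-1

Ratio test on column x_2 — row 1: entry 0 ≤ 0; row 2: 8/4 = 2; row 3: 23/4 = 23/4. Minimum is 2 at row 2 (s2 leaves); pivot element 4.
Divide row 2 by 4; eliminate column x_2 from the other rows.
Second iteration: most negative z-row entry is -6 in column x_1, so x_1 enters.
Ratio test on column x_1 — row 1: 18/2 = 9; row 2: entry 0 ≤ 0; row 3: 15/1 = 15. Minimum is 9 at row 1 (s1 leaves); pivot element 2.
Divide row 1 by 2; eliminate column x_1 from the other rows.
After both pivots, the entry at constraint row 3, column s2 is -1.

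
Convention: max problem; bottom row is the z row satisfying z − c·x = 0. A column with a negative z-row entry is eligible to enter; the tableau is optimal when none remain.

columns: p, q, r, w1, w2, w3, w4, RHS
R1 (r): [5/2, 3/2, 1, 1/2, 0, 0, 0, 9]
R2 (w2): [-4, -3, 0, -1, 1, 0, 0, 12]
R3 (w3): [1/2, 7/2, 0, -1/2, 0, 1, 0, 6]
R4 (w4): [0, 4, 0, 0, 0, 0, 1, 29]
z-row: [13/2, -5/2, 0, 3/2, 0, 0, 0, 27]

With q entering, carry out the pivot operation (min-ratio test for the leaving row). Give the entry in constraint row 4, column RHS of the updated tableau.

155/7

Ratio test on column q — row 1: 9/(3/2) = 6; row 2: entry -3 ≤ 0; row 3: 6/(7/2) = 12/7; row 4: 29/4 = 29/4. Minimum is 12/7 at row 3 (w3 leaves); pivot element 7/2.
Divide row 3 by 7/2; eliminate column q from the other rows.
Row 4 update in column RHS: 29 − 4·(12/7) = 155/7.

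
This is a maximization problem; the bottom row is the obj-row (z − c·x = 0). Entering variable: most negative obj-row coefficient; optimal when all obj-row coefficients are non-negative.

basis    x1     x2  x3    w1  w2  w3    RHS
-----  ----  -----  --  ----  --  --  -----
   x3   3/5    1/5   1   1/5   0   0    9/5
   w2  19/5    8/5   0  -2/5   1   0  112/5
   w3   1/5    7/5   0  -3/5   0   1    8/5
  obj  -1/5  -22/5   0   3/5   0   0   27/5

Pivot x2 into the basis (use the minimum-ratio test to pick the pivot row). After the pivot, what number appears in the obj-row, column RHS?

Ratio test on column x2 — row 1: (9/5)/(1/5) = 9; row 2: (112/5)/(8/5) = 14; row 3: (8/5)/(7/5) = 8/7. Minimum is 8/7 at row 3 (w3 leaves); pivot element 7/5.
Divide row 3 by 7/5; eliminate column x2 from the other rows.
obj-row update in column RHS: 27/5 − (-22/5)·(8/7) = 73/7.

73/7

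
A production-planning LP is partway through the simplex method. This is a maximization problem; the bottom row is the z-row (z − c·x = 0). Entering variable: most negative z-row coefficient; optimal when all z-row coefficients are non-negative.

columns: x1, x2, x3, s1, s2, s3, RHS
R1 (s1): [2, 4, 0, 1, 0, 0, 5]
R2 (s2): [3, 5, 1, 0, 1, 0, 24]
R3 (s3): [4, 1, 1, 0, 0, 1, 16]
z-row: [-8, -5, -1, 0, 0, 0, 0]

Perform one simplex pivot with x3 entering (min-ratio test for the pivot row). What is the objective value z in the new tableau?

16

Ratio test on column x3 — row 1: entry 0 ≤ 0; row 2: 24/1 = 24; row 3: 16/1 = 16. Minimum is 16 at row 3 (s3 leaves); pivot element 1.
Pivot on row 3; the z-row RHS becomes 0 − (-1)·16 = 16.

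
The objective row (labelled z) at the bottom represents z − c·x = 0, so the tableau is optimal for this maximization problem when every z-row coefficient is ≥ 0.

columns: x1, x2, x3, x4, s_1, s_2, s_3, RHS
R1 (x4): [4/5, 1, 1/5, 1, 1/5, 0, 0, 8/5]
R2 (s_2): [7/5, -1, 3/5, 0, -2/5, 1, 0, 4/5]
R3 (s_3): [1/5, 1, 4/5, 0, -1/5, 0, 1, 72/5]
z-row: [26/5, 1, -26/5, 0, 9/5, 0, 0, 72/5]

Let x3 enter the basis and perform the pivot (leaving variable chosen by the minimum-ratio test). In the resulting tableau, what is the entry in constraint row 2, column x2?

-5/3

Ratio test on column x3 — row 1: (8/5)/(1/5) = 8; row 2: (4/5)/(3/5) = 4/3; row 3: (72/5)/(4/5) = 18. Minimum is 4/3 at row 2 (s_2 leaves); pivot element 3/5.
Divide row 2 by 3/5; eliminate column x3 from the other rows.
In the new row 2, the x2 entry is the old entry divided by the pivot: (-1)/(3/5) = -5/3.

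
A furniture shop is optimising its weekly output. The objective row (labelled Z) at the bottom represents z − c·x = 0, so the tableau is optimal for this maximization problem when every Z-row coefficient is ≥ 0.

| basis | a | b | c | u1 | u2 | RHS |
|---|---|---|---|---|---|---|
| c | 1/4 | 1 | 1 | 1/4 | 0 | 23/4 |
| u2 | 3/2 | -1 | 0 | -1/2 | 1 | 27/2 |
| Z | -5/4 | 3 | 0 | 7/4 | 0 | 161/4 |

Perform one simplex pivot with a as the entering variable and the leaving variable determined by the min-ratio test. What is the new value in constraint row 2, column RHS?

9

Ratio test on column a — row 1: (23/4)/(1/4) = 23; row 2: (27/2)/(3/2) = 9. Minimum is 9 at row 2 (u2 leaves); pivot element 3/2.
Divide row 2 by 3/2; eliminate column a from the other rows.
In the new row 2, the RHS entry is the old entry divided by the pivot: (27/2)/(3/2) = 9.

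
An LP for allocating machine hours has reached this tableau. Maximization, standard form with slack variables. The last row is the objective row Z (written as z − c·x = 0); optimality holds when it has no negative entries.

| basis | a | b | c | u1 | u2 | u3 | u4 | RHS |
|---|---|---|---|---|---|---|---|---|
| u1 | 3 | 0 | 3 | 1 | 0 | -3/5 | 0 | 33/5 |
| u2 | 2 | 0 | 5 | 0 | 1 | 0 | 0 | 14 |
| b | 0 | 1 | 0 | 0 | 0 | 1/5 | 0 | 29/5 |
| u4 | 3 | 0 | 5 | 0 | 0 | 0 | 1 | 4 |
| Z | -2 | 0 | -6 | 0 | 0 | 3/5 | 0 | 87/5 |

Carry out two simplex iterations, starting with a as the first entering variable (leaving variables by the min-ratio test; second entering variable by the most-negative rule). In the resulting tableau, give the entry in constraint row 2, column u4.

-1

Ratio test on column a — row 1: (33/5)/3 = 11/5; row 2: 14/2 = 7; row 3: entry 0 ≤ 0; row 4: 4/3 = 4/3. Minimum is 4/3 at row 4 (u4 leaves); pivot element 3.
Divide row 4 by 3; eliminate column a from the other rows.
Second iteration: most negative Z-row entry is -8/3 in column c, so c enters.
Ratio test on column c — row 1: entry -2 ≤ 0; row 2: (34/3)/(5/3) = 34/5; row 3: entry 0 ≤ 0; row 4: (4/3)/(5/3) = 4/5. Minimum is 4/5 at row 4 (a leaves); pivot element 5/3.
Divide row 4 by 5/3; eliminate column c from the other rows.
After both pivots, the entry at constraint row 2, column u4 is -1.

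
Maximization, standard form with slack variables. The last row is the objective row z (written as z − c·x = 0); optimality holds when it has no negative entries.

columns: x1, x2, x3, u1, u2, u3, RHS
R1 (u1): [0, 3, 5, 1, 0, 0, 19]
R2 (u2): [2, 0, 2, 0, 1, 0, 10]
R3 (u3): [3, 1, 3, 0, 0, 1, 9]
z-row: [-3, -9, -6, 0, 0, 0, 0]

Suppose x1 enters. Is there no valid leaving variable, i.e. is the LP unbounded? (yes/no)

no

Column x1 has positive entries in row(s) 2, 3, so the ratio test bounds it — not unbounded.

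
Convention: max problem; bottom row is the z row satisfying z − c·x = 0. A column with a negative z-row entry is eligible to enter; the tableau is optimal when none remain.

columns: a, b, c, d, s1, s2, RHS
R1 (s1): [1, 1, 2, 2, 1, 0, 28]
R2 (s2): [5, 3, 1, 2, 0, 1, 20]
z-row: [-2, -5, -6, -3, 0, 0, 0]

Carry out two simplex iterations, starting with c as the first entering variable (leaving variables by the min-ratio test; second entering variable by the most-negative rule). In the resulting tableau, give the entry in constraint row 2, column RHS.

Ratio test on column c — row 1: 28/2 = 14; row 2: 20/1 = 20. Minimum is 14 at row 1 (s1 leaves); pivot element 2.
Divide row 1 by 2; eliminate column c from the other rows.
Second iteration: most negative z-row entry is -2 in column b, so b enters.
Ratio test on column b — row 1: 14/(1/2) = 28; row 2: 6/(5/2) = 12/5. Minimum is 12/5 at row 2 (s2 leaves); pivot element 5/2.
Divide row 2 by 5/2; eliminate column b from the other rows.
After both pivots, the entry at constraint row 2, column RHS is 12/5.

12/5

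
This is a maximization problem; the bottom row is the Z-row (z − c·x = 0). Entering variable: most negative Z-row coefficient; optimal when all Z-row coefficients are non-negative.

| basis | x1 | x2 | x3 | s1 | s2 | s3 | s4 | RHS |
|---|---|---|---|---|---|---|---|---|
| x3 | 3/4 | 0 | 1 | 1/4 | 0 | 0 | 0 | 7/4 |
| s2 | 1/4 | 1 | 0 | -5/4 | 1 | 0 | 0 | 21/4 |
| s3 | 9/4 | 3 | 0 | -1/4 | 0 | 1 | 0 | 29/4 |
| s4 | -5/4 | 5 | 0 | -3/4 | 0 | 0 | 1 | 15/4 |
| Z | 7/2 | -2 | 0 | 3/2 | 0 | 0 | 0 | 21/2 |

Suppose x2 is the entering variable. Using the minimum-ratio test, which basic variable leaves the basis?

Column x2 entries and ratios — x3: 0 ≤ 0, skip; s2: (21/4)/1 = 21/4; s3: (29/4)/3 = 29/12; s4: (15/4)/5 = 3/4.
Smallest ratio is 3/4 in the row of s4, so s4 leaves.

s4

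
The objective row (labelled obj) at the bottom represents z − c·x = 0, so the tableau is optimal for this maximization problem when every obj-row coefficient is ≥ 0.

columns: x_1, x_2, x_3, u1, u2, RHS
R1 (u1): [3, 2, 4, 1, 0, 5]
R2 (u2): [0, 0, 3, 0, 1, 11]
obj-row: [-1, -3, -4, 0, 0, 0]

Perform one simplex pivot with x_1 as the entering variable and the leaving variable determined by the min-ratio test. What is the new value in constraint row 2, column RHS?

11

Ratio test on column x_1 — row 1: 5/3 = 5/3; row 2: entry 0 ≤ 0. Minimum is 5/3 at row 1 (u1 leaves); pivot element 3.
Divide row 1 by 3; eliminate column x_1 from the other rows.
Row 2 update in column RHS: 11 − 0·(5/3) = 11.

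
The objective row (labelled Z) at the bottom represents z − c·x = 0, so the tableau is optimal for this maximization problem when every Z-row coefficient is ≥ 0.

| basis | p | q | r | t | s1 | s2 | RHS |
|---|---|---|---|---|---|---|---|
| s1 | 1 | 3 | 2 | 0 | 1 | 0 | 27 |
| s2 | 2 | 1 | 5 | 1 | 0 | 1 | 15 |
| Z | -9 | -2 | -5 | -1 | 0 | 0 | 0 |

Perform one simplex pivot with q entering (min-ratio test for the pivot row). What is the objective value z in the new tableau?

Ratio test on column q — row 1: 27/3 = 9; row 2: 15/1 = 15. Minimum is 9 at row 1 (s1 leaves); pivot element 3.
Pivot on row 1; the Z-row RHS becomes 0 − (-2)·9 = 18.

18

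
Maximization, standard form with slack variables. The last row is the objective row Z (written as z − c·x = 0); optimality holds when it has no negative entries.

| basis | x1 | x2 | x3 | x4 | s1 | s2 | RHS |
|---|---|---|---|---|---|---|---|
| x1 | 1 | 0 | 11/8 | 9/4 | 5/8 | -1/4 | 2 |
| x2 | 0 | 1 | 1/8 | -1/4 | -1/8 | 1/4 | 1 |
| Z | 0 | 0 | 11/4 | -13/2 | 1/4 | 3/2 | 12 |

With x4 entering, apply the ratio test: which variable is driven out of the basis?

x1

Column x4 entries and ratios — x1: 2/(9/4) = 8/9; x2: -1/4 ≤ 0, skip.
Smallest ratio is 8/9 in the row of x1, so x1 leaves.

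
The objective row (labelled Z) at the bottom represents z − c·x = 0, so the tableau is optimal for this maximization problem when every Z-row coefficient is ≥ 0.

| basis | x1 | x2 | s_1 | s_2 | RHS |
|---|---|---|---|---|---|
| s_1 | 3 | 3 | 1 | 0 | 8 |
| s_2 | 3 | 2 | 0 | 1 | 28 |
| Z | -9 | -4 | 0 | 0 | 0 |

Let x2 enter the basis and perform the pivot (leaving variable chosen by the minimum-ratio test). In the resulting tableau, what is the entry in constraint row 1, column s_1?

Ratio test on column x2 — row 1: 8/3 = 8/3; row 2: 28/2 = 14. Minimum is 8/3 at row 1 (s_1 leaves); pivot element 3.
Divide row 1 by 3; eliminate column x2 from the other rows.
In the new row 1, the s_1 entry is the old entry divided by the pivot: 1/3 = 1/3.

1/3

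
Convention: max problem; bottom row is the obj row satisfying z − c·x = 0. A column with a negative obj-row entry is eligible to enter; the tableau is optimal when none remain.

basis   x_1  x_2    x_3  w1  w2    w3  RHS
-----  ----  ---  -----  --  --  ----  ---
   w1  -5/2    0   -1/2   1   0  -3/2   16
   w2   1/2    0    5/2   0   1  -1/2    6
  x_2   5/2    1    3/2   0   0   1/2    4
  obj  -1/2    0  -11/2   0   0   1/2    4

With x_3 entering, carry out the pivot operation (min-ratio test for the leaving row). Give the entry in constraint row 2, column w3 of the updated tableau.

Ratio test on column x_3 — row 1: entry -1/2 ≤ 0; row 2: 6/(5/2) = 12/5; row 3: 4/(3/2) = 8/3. Minimum is 12/5 at row 2 (w2 leaves); pivot element 5/2.
Divide row 2 by 5/2; eliminate column x_3 from the other rows.
In the new row 2, the w3 entry is the old entry divided by the pivot: (-1/2)/(5/2) = -1/5.

-1/5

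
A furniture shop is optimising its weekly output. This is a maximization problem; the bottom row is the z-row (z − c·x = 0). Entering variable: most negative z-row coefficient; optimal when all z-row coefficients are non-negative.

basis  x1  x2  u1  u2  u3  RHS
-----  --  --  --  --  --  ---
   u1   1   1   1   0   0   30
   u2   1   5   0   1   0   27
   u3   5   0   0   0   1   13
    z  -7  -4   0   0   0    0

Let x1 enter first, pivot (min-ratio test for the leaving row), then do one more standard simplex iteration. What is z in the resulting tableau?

Ratio test on column x1 — row 1: 30/1 = 30; row 2: 27/1 = 27; row 3: 13/5 = 13/5. Minimum is 13/5 at row 3 (u3 leaves); pivot element 5.
Pivot on row 3; the z-row RHS becomes 0 − (-7)·(13/5) = 91/5.
Next entering variable (most negative z-row entry -4): x2.
Ratio test on column x2 — row 1: (137/5)/1 = 137/5; row 2: (122/5)/5 = 122/25; row 3: entry 0 ≤ 0. Minimum is 122/25 at row 2 (u2 leaves); pivot element 5.
After the second pivot the z-row RHS is 91/5 − (-4)·(122/25) = 943/25.

943/25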